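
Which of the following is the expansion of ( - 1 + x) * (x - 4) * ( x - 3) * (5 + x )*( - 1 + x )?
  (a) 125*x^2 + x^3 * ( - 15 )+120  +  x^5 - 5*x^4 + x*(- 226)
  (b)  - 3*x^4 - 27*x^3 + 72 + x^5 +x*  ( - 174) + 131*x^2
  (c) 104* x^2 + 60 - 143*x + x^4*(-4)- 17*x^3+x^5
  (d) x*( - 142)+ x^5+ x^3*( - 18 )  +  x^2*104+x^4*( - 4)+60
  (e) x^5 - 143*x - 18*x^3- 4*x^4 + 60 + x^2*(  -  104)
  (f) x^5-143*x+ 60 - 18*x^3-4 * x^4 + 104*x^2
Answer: f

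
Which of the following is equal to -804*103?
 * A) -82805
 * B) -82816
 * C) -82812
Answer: C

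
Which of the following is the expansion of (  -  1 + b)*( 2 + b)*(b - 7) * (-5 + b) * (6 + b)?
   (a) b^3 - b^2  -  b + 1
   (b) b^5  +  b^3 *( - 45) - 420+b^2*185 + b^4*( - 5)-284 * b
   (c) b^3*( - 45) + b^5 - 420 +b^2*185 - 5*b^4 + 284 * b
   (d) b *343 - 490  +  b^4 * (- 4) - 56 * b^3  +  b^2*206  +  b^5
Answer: c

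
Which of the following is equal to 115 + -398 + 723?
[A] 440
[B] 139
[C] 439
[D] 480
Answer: A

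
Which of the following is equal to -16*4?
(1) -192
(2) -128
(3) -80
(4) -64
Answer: 4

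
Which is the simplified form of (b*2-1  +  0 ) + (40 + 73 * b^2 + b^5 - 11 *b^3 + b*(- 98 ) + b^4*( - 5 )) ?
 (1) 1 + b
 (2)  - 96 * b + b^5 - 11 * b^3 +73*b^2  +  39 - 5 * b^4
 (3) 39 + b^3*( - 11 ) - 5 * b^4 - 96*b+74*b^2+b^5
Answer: 2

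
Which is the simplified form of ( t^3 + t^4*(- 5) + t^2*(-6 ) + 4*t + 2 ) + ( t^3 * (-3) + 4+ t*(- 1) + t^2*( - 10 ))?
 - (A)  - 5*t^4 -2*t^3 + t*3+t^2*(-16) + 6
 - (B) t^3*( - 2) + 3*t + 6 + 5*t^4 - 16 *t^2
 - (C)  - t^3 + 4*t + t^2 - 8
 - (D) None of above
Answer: A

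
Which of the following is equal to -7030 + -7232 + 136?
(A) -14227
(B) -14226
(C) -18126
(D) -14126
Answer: D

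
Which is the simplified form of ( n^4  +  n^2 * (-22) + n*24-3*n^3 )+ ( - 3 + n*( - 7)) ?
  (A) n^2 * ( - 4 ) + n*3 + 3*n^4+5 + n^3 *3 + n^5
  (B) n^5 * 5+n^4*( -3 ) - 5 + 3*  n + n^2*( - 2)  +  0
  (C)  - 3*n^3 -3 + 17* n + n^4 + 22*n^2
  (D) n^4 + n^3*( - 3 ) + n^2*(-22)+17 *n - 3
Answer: D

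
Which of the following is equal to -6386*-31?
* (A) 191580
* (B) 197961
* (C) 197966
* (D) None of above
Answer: C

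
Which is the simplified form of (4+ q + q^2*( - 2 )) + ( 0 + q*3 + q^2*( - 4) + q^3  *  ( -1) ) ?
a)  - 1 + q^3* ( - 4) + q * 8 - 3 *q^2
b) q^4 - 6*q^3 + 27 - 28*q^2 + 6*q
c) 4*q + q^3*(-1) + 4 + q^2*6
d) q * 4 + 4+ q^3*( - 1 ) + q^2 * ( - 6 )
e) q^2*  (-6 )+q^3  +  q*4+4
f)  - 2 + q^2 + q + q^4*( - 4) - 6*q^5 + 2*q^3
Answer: d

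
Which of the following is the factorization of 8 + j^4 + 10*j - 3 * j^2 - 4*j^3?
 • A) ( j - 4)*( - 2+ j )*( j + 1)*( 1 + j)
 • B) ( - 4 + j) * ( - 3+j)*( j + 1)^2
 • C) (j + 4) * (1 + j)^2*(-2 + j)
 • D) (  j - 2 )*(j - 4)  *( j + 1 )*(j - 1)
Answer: A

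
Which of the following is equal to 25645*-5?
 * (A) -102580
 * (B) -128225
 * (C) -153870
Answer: B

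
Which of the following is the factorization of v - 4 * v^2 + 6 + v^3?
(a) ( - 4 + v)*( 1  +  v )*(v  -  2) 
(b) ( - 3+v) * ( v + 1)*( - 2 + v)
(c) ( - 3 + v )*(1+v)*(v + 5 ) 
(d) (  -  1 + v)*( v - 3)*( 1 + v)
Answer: b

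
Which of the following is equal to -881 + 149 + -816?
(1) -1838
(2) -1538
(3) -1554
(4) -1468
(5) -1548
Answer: 5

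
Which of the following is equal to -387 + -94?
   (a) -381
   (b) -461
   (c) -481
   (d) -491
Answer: c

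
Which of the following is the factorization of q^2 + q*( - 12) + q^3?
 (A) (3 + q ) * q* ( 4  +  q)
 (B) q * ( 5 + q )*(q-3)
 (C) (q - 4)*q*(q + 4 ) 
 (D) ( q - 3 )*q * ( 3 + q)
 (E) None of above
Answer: E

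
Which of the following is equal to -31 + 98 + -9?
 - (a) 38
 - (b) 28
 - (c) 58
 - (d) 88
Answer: c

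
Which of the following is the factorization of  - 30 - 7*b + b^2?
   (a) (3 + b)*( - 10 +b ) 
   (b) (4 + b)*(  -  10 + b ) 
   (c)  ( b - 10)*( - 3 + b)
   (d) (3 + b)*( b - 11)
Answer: a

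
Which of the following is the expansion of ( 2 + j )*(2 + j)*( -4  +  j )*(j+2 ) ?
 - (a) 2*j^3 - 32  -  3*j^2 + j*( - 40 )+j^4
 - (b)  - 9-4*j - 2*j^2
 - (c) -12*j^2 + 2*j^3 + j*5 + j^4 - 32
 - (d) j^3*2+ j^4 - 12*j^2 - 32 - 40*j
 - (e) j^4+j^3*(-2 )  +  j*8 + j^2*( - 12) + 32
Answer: d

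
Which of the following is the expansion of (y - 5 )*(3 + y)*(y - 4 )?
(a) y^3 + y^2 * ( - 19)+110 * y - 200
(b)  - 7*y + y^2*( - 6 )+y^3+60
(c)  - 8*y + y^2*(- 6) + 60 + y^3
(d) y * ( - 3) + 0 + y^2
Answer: b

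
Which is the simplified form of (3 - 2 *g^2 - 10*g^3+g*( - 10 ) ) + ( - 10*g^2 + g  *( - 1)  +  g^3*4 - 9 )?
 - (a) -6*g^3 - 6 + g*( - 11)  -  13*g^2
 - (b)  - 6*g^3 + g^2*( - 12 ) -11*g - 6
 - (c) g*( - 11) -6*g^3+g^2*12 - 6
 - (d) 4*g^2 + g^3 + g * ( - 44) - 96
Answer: b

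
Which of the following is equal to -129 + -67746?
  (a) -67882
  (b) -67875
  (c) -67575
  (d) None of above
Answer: b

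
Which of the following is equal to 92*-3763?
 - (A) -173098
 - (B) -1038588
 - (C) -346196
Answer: C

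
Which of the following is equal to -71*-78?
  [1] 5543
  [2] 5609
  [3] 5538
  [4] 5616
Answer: 3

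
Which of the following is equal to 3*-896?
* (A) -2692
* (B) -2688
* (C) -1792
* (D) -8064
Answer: B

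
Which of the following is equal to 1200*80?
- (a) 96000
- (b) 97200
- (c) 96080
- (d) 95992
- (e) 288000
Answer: a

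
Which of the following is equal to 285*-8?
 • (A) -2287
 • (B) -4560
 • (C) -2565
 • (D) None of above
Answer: D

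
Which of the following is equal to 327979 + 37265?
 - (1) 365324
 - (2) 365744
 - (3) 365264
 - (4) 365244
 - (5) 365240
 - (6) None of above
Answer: 4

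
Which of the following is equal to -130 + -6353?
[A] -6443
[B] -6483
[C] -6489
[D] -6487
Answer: B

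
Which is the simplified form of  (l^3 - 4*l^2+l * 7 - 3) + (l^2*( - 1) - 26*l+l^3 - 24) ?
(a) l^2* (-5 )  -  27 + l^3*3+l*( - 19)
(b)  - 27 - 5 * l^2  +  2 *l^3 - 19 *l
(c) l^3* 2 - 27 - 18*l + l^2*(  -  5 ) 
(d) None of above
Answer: b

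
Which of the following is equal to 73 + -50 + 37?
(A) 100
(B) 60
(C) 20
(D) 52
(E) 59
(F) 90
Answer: B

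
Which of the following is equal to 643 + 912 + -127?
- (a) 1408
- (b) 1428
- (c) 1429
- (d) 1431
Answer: b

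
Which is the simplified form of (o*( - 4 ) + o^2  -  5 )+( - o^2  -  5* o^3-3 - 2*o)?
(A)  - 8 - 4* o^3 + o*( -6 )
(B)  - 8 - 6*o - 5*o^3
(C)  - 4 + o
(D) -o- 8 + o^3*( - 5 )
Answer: B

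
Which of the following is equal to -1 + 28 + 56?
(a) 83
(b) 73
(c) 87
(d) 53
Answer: a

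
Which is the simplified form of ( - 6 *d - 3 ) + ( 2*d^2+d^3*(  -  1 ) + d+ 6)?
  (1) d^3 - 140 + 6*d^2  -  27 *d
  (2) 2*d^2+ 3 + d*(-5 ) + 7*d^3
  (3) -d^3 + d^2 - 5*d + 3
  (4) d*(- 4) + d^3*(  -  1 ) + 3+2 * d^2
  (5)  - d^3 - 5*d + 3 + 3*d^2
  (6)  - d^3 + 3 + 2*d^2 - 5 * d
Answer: 6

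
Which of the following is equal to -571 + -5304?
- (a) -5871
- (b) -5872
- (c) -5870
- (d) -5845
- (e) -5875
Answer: e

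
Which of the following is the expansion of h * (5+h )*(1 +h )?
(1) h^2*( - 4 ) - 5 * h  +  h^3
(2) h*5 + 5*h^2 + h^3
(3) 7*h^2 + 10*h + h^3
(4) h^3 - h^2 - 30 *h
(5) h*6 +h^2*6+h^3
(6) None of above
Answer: 6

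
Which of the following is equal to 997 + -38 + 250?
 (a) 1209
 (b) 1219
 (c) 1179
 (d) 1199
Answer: a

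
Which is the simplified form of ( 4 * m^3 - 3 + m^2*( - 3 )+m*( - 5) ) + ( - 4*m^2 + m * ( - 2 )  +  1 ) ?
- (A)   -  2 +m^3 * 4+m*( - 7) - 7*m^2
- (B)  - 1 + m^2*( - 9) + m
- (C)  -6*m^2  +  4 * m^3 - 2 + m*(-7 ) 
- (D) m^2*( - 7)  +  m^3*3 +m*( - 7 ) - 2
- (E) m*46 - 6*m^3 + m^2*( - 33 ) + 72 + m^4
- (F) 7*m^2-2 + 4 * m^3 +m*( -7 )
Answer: A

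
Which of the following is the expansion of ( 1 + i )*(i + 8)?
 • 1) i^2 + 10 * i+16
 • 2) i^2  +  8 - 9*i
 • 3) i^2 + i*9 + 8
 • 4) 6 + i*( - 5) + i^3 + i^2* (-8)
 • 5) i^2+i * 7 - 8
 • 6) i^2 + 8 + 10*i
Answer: 3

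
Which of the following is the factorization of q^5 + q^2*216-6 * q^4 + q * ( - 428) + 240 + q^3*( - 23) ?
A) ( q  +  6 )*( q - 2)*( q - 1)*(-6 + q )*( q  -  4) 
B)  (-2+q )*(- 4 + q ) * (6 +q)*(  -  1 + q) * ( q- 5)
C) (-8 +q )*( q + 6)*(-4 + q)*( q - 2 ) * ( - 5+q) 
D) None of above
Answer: B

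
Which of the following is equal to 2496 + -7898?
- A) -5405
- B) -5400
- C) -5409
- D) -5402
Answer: D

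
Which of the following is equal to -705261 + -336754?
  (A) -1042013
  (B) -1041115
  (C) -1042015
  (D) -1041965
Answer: C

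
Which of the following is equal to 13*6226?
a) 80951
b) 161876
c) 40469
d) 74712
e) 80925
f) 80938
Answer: f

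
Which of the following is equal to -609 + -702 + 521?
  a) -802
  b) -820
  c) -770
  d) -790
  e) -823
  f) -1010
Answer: d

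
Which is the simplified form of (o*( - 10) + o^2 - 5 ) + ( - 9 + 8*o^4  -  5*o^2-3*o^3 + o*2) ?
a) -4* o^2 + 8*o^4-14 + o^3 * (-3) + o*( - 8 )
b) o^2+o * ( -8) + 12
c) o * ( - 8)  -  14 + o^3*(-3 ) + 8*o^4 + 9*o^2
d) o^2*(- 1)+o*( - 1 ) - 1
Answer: a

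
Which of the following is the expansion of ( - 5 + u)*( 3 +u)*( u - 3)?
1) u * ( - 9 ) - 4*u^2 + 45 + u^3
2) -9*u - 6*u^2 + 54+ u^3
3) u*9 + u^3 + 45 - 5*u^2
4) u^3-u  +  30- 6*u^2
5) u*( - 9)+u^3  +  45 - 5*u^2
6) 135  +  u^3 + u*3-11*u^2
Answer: 5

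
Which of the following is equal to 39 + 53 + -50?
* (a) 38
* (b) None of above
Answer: b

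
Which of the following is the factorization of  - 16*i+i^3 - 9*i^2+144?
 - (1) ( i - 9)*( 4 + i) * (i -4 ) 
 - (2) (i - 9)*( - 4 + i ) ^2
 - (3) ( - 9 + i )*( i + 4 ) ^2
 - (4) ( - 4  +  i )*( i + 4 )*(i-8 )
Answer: 1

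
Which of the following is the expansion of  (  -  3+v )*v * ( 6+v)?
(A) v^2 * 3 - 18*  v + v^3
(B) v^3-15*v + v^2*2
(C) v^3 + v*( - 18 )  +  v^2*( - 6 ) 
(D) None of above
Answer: A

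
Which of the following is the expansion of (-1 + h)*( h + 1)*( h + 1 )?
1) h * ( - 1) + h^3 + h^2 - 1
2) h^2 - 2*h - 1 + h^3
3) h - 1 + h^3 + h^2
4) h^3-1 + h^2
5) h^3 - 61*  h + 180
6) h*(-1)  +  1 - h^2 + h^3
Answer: 1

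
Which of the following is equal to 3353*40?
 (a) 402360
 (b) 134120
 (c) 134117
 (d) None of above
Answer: b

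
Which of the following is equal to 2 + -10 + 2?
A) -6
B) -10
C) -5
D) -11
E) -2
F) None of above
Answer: A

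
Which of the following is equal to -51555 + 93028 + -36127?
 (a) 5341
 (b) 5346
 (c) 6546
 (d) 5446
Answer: b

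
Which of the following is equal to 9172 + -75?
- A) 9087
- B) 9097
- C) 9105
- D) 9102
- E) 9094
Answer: B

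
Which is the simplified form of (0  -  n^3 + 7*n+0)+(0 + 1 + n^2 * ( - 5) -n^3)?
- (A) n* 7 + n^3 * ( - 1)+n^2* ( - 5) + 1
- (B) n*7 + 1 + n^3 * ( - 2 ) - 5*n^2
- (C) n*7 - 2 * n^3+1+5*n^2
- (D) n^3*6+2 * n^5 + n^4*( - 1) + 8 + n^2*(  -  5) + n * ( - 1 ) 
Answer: B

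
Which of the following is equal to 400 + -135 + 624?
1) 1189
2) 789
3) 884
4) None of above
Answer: 4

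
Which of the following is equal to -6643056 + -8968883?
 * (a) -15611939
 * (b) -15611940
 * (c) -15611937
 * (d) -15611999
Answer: a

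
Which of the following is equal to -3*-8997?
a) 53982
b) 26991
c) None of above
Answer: b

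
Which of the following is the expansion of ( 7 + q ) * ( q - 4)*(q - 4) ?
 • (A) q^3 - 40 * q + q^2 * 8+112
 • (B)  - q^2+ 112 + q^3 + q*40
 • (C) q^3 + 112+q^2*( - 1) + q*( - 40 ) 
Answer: C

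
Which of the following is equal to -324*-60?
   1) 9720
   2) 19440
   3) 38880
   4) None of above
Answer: 2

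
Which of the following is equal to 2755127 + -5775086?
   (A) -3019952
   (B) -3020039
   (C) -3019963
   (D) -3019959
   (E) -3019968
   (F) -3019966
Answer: D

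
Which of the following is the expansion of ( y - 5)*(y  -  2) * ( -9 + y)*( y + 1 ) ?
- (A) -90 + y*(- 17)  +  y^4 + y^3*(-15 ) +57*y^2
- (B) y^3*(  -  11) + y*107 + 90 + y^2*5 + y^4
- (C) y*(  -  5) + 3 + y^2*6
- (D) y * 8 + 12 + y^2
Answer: A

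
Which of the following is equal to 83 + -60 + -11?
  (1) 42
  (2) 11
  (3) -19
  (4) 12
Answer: 4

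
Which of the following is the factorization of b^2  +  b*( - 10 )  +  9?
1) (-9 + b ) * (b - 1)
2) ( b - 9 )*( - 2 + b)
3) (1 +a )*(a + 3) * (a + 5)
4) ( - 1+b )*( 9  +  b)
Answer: 1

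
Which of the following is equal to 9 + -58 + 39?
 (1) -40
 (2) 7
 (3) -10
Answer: 3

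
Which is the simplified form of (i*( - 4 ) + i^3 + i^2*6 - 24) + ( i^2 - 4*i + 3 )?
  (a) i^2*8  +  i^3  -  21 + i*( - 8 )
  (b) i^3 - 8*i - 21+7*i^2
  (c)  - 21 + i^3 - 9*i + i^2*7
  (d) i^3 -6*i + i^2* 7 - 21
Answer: b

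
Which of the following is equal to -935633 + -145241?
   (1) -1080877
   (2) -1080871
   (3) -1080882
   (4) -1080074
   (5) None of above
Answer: 5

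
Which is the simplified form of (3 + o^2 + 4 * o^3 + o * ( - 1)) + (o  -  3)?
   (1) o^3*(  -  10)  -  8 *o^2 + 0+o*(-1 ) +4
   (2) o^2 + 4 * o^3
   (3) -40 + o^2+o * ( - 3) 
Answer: 2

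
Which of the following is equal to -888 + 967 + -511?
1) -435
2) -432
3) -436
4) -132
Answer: 2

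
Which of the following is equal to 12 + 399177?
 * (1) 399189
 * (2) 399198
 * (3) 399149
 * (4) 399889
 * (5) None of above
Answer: 1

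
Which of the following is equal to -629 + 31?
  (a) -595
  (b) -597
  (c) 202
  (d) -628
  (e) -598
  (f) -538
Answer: e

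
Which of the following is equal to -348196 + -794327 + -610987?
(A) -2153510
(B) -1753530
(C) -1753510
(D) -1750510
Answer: C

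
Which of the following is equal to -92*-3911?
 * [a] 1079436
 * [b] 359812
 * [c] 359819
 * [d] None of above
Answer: b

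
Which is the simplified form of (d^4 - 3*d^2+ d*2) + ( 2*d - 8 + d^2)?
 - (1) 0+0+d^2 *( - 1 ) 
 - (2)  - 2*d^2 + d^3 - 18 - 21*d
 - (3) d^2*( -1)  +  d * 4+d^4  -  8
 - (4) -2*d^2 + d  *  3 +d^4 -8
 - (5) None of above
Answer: 5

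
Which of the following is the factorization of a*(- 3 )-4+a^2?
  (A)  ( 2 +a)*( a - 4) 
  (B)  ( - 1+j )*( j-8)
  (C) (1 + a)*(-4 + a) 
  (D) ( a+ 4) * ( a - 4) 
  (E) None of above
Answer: C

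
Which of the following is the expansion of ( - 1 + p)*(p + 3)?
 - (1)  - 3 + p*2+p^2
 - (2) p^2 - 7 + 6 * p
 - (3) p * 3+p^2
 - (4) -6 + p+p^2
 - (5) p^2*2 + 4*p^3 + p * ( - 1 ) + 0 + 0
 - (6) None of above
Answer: 1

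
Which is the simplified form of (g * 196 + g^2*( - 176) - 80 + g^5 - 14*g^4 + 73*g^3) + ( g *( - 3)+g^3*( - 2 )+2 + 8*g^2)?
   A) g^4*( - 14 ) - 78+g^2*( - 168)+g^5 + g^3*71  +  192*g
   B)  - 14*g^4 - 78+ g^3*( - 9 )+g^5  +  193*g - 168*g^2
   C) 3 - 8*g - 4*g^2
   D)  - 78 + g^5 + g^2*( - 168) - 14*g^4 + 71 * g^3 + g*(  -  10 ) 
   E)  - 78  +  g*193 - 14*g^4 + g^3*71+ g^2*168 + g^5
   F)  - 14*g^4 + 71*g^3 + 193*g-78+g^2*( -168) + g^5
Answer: F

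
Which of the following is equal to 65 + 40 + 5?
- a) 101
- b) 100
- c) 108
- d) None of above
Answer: d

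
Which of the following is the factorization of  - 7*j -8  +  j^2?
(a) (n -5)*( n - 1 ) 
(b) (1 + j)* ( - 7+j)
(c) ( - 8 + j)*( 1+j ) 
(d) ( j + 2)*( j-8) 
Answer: c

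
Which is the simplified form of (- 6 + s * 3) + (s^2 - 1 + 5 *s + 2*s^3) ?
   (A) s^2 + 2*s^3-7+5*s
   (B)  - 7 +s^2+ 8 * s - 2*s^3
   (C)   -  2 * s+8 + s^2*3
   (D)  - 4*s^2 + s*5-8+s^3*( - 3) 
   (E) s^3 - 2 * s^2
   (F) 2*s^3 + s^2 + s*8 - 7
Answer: F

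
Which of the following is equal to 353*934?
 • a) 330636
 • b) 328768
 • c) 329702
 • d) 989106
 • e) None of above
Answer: c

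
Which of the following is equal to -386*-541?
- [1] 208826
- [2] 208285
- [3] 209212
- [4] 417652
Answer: 1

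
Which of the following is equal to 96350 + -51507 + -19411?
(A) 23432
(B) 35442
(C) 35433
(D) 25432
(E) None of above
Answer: D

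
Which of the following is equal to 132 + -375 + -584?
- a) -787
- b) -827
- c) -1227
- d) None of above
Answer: b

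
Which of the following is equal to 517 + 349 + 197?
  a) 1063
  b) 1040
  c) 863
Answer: a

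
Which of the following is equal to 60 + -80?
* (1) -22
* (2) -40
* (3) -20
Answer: 3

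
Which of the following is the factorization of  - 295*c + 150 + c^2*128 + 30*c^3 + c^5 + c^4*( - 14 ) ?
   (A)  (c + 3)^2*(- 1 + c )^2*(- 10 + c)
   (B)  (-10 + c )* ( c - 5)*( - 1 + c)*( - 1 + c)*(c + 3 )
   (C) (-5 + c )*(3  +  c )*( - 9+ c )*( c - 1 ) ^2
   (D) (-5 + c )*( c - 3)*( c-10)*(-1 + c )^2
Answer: B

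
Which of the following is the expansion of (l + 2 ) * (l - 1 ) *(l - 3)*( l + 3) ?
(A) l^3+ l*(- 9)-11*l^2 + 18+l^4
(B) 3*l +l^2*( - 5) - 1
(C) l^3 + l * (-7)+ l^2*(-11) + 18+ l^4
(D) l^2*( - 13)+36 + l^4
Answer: A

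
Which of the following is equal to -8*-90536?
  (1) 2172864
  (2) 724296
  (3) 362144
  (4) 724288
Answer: 4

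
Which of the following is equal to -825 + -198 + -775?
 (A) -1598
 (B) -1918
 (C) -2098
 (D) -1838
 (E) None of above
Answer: E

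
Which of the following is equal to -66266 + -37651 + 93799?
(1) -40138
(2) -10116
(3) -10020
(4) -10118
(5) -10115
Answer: 4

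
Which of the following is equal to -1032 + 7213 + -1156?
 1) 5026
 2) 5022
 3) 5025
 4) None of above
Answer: 3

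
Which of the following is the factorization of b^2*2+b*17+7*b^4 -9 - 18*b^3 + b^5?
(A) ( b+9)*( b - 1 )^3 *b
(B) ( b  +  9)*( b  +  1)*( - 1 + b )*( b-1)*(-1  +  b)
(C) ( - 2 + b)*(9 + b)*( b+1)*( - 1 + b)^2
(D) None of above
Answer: B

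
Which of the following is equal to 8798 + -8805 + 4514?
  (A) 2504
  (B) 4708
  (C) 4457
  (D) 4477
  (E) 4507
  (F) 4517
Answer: E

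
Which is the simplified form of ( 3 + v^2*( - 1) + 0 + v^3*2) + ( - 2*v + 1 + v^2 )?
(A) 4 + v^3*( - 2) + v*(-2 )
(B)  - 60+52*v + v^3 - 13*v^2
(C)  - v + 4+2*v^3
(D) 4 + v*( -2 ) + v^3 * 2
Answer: D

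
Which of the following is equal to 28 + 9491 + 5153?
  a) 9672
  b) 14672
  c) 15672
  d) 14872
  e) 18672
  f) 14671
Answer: b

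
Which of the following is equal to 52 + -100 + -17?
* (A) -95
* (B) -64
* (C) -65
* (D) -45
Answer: C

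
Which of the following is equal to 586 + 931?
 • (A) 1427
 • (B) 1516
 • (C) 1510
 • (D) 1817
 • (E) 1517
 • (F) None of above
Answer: E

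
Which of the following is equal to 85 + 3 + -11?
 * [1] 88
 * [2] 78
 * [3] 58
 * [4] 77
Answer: 4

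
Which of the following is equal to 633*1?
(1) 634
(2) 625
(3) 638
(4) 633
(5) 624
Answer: 4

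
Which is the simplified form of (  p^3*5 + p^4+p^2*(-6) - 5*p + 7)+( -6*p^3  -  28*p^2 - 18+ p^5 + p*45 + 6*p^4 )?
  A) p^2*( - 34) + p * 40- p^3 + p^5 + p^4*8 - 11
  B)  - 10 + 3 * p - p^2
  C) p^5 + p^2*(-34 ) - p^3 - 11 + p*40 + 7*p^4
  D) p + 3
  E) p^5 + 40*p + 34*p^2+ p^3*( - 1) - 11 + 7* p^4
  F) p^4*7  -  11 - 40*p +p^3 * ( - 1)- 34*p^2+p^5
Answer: C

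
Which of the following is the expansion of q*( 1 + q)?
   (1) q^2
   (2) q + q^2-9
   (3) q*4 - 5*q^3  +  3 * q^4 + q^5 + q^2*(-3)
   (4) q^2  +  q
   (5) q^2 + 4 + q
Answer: 4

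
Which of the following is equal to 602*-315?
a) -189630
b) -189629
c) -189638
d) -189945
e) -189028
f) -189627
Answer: a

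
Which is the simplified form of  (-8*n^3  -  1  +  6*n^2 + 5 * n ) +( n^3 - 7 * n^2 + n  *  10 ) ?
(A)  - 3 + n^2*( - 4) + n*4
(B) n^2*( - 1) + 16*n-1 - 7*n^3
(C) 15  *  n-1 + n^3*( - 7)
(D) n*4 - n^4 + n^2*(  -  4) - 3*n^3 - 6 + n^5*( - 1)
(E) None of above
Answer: E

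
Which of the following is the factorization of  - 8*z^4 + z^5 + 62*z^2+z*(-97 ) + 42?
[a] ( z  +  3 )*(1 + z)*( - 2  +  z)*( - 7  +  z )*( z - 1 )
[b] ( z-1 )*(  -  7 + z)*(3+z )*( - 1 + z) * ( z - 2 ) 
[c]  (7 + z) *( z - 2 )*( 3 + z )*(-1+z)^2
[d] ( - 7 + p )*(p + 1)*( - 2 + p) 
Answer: b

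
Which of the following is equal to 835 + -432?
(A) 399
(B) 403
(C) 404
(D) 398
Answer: B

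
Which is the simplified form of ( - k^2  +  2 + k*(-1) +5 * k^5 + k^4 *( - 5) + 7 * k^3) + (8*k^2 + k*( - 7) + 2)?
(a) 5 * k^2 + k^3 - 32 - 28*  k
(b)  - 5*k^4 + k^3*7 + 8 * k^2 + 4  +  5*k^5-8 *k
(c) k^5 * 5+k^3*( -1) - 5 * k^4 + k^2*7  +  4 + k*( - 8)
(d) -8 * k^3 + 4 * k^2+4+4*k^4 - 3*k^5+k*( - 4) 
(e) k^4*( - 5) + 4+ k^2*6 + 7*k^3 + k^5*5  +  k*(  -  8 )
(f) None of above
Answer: f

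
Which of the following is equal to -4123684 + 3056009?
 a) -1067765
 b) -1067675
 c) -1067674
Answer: b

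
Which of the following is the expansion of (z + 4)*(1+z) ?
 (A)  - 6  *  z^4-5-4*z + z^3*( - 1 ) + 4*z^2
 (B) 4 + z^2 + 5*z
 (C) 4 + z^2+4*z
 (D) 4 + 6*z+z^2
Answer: B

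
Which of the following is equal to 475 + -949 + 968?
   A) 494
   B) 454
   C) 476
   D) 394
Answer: A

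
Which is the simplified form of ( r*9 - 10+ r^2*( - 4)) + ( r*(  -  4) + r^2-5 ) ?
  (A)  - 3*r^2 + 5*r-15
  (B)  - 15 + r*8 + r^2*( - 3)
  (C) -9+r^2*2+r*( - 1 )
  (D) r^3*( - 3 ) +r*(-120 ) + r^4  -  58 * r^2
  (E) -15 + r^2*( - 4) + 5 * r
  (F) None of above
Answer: A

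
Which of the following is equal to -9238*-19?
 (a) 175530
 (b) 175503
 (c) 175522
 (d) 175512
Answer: c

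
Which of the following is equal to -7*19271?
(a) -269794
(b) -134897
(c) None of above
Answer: b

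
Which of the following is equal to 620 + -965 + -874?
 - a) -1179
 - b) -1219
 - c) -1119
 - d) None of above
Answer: b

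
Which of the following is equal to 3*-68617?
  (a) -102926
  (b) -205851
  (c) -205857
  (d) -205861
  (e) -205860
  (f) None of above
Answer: b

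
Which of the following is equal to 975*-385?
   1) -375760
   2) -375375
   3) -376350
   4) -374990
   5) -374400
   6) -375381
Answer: 2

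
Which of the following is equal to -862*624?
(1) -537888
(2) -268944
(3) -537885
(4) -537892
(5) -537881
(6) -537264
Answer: 1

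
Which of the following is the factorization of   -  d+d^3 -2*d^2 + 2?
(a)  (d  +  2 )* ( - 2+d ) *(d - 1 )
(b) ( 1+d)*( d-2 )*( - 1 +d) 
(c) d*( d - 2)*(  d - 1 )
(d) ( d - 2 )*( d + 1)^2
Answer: b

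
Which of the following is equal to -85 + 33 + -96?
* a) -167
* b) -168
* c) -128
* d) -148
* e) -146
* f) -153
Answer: d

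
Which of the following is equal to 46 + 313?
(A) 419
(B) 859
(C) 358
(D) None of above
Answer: D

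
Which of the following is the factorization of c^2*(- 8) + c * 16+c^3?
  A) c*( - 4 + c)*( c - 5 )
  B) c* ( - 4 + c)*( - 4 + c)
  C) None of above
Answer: B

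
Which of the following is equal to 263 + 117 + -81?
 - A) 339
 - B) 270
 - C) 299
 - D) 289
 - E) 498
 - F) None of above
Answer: C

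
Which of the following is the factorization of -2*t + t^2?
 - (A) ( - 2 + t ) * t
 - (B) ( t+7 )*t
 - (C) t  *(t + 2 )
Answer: A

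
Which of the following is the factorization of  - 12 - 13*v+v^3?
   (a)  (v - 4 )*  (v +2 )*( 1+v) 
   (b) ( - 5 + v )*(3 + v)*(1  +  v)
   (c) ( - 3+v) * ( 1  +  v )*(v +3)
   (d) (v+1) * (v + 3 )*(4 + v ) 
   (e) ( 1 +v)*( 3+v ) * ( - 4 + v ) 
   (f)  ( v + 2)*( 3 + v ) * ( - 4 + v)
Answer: e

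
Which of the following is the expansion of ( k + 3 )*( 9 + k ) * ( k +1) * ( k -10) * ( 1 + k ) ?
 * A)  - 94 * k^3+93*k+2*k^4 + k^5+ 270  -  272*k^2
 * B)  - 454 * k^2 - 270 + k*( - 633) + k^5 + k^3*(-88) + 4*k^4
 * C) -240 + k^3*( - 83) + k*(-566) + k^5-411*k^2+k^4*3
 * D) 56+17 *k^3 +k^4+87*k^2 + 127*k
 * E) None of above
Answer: B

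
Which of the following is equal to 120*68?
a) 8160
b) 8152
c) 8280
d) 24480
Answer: a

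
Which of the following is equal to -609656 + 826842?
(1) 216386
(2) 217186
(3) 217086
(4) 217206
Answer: 2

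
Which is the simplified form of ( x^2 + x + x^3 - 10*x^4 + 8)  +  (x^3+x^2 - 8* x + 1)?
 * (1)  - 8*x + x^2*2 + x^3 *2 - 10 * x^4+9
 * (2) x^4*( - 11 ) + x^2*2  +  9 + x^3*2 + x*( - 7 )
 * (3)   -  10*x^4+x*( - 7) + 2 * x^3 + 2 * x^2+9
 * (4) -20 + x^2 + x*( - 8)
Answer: 3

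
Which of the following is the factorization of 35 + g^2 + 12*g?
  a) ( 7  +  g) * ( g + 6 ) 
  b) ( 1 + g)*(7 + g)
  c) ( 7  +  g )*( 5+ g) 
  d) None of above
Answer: c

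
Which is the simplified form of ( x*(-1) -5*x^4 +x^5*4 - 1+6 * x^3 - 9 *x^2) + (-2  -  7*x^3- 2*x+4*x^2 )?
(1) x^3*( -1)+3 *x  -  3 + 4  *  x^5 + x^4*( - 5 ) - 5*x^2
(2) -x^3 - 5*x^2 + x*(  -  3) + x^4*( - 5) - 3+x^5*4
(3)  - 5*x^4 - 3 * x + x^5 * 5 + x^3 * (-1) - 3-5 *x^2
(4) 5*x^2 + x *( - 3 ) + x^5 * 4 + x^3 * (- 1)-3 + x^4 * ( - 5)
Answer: 2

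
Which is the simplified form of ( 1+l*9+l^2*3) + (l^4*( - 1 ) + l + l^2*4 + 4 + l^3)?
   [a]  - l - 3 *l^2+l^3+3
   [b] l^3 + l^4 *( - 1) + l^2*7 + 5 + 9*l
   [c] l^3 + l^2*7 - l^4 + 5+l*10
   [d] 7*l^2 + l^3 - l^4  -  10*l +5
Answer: c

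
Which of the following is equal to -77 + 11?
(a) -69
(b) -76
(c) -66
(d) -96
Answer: c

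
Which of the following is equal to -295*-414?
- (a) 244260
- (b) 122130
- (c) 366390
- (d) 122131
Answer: b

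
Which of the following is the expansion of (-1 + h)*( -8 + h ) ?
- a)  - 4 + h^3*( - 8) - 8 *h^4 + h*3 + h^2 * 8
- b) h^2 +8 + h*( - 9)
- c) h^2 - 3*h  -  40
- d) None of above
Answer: b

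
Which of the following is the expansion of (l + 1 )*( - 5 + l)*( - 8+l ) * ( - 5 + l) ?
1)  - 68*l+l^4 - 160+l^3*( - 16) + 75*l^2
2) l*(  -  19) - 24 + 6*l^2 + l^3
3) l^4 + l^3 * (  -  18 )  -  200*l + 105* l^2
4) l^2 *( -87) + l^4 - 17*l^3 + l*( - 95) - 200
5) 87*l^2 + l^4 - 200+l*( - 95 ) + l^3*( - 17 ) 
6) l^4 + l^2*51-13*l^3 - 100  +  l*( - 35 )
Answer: 5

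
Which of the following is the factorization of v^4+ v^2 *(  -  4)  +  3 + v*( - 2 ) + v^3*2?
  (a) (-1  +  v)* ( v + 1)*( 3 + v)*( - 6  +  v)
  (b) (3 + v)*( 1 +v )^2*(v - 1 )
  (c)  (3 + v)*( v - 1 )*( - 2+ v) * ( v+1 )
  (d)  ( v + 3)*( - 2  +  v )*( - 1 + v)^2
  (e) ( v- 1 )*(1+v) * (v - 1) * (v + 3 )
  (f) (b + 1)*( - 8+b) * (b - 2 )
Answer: e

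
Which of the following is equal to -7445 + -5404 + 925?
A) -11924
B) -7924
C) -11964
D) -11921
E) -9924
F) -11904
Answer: A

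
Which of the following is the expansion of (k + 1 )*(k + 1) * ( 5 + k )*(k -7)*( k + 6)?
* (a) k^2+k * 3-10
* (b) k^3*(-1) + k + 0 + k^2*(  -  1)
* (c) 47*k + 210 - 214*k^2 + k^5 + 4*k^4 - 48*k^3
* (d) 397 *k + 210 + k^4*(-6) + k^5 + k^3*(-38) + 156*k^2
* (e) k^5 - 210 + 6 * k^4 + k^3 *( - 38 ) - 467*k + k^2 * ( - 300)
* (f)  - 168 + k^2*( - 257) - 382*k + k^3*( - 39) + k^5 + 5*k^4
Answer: e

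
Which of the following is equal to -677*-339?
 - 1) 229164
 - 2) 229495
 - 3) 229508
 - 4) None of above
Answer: 4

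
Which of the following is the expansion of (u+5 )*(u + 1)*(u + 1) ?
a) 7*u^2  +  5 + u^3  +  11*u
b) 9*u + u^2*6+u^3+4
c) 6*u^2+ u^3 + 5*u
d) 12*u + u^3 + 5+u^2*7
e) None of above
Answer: a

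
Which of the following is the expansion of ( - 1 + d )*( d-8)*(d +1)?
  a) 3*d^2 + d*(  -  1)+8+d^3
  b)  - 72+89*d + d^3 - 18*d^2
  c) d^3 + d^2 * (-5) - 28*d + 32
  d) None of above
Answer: d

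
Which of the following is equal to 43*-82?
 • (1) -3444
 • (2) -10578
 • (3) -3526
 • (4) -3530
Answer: 3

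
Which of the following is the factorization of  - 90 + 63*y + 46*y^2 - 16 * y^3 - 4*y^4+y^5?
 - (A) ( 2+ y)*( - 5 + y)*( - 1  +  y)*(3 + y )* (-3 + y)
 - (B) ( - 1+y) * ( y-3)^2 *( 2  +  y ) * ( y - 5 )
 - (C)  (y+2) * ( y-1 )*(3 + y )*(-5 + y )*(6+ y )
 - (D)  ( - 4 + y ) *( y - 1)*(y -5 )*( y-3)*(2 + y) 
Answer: A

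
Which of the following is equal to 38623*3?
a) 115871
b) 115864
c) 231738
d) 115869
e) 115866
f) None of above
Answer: d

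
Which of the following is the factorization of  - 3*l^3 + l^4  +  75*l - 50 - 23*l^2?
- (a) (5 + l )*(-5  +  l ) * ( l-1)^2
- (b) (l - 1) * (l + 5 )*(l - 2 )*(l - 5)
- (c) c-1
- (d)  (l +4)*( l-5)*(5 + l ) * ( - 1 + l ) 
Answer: b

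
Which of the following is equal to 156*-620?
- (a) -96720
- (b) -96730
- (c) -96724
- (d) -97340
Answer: a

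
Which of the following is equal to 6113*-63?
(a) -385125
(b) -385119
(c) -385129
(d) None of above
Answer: b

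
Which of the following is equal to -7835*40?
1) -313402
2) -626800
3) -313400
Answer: 3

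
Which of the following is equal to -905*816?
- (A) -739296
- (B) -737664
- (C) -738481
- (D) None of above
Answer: D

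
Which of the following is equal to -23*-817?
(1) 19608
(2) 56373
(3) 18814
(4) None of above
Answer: 4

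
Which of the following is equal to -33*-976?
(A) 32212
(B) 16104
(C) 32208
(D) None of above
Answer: C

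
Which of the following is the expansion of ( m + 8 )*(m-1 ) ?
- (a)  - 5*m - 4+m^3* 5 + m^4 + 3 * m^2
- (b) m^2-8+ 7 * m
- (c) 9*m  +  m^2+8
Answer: b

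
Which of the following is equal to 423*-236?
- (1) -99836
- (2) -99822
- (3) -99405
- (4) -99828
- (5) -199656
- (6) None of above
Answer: 4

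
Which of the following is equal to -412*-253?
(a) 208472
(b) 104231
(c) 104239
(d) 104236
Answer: d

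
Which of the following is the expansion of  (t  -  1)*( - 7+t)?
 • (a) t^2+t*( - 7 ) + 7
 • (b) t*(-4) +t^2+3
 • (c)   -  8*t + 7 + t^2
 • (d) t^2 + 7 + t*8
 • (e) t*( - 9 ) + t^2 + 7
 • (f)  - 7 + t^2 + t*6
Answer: c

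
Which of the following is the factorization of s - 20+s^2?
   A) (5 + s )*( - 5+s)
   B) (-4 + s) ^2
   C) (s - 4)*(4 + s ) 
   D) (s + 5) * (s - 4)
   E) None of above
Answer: D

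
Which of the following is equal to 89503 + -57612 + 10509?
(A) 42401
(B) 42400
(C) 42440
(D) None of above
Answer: B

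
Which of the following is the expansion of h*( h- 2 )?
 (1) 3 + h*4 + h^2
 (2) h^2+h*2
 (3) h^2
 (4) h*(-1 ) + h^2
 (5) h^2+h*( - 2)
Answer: 5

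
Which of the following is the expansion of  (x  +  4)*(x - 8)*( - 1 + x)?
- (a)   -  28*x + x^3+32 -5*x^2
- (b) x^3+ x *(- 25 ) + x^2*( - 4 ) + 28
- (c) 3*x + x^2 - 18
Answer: a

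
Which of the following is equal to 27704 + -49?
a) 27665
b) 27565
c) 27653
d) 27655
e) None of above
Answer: d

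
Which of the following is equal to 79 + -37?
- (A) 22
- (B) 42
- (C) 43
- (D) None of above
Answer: B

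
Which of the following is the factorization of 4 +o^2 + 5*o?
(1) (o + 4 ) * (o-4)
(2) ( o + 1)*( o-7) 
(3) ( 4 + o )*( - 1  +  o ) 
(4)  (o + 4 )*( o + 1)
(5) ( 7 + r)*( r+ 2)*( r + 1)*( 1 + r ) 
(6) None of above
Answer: 4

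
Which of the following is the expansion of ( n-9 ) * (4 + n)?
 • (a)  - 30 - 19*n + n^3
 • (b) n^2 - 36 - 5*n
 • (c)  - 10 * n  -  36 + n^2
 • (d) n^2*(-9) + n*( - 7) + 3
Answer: b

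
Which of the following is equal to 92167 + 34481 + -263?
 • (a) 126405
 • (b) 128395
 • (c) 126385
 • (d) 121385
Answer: c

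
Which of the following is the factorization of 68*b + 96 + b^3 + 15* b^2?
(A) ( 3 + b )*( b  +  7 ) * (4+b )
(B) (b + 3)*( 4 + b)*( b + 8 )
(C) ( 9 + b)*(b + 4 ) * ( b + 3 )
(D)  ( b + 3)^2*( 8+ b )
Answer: B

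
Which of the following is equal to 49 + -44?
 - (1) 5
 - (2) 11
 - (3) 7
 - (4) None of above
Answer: 1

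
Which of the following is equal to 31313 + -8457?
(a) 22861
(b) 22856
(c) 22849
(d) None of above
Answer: b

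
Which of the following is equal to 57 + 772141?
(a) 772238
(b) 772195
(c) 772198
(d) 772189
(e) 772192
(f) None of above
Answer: c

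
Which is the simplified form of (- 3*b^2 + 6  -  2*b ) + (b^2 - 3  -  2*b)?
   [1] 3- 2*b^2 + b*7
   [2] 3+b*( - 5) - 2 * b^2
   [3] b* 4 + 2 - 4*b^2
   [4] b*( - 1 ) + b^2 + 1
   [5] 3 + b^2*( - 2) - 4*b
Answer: 5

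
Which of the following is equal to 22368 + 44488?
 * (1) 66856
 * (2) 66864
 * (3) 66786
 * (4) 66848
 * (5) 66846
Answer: 1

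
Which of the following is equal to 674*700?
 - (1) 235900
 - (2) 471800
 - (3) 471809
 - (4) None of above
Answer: 2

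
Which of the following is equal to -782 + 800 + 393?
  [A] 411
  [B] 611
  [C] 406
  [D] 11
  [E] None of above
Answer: A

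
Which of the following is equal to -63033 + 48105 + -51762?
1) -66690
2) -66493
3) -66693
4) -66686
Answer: 1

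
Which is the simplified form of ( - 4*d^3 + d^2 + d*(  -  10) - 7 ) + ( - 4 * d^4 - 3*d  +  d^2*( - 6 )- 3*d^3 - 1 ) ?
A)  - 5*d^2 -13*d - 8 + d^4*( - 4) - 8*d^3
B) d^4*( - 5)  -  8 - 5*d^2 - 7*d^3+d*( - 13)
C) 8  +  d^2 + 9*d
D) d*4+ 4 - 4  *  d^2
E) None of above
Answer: E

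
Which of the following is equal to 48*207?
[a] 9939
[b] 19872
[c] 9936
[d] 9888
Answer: c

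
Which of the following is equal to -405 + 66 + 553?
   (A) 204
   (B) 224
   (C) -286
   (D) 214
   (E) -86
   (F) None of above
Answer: D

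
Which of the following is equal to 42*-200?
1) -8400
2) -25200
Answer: 1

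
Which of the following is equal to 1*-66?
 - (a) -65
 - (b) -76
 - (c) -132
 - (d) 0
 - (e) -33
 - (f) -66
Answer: f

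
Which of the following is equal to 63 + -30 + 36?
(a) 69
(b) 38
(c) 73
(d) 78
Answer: a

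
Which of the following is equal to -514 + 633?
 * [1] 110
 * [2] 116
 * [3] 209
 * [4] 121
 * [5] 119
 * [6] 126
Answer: 5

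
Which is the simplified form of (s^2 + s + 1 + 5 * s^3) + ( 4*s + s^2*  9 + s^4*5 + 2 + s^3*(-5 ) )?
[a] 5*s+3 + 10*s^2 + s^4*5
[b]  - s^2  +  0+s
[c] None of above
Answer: a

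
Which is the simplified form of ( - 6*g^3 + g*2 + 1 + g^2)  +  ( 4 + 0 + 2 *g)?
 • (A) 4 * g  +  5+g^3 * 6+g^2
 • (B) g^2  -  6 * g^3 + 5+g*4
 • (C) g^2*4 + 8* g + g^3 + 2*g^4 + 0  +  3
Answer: B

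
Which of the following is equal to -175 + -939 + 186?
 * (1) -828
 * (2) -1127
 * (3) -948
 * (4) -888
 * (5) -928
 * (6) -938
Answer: 5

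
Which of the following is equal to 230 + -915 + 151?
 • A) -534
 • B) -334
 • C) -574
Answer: A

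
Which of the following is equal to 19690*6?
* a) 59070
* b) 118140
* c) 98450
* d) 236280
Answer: b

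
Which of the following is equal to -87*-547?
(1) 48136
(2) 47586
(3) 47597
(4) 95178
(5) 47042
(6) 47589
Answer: 6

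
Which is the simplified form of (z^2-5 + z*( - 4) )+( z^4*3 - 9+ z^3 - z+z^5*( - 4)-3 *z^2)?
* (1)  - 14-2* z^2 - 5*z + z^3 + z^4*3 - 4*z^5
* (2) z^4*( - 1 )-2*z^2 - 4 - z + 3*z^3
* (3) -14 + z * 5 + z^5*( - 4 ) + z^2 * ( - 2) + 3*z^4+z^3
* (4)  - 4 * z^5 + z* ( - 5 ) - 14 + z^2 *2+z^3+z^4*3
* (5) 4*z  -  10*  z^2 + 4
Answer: 1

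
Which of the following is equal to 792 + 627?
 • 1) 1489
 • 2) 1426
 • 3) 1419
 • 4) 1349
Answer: 3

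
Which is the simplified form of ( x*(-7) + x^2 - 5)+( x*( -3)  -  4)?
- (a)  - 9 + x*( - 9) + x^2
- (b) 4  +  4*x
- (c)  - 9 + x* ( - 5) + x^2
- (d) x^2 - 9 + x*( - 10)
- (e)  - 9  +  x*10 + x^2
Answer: d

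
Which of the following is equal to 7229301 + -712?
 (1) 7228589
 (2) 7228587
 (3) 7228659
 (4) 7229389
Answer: 1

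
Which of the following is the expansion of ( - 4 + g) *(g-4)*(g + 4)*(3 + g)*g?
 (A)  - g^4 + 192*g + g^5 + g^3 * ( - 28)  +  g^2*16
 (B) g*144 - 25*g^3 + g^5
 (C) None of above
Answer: A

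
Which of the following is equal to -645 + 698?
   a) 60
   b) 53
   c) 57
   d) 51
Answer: b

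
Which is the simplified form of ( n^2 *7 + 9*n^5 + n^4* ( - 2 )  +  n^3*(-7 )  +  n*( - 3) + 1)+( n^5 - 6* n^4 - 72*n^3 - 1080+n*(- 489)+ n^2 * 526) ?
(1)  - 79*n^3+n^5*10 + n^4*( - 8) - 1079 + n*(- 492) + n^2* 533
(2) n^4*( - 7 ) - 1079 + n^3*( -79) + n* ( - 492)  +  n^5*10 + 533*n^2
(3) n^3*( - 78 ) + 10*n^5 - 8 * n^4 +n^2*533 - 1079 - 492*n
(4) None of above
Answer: 1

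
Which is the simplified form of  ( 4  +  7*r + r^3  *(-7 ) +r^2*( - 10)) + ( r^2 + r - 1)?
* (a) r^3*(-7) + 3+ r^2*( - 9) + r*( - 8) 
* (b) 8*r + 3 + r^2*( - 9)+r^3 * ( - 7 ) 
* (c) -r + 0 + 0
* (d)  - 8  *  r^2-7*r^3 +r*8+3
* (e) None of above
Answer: b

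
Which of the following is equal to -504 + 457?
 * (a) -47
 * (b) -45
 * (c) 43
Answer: a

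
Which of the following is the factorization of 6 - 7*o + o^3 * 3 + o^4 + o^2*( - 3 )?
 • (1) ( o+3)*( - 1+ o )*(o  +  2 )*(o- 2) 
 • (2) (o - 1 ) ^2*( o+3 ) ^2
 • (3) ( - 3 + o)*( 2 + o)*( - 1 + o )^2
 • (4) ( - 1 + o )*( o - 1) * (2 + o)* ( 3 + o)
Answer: 4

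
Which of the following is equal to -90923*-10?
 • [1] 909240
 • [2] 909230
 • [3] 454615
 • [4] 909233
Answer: 2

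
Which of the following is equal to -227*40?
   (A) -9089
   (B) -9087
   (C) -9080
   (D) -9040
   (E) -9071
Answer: C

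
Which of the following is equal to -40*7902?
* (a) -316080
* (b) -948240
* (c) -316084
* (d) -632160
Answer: a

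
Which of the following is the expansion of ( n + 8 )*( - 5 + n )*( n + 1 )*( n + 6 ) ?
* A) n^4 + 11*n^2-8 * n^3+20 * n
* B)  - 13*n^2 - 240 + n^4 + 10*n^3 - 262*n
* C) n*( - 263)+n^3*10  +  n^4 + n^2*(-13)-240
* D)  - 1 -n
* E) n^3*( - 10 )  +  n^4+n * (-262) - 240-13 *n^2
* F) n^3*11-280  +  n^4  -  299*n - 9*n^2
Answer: B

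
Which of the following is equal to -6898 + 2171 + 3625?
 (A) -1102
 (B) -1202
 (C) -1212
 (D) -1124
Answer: A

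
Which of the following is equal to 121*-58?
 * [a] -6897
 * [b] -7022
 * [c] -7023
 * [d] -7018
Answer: d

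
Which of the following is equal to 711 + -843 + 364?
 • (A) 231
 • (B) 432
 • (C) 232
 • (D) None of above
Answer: C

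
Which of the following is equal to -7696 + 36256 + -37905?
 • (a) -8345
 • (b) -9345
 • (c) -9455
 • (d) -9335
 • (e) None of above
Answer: b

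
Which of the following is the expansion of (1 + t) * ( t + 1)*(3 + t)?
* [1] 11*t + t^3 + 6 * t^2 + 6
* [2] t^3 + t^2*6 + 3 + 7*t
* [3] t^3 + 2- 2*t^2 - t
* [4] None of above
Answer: 4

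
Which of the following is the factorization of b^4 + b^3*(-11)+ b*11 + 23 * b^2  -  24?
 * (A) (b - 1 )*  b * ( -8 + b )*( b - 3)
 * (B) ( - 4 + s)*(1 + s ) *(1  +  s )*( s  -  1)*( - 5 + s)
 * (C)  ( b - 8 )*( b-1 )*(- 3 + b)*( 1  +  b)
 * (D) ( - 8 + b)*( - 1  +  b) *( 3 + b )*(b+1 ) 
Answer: C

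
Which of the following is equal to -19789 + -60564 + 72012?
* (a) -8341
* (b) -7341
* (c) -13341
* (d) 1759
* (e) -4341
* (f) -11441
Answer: a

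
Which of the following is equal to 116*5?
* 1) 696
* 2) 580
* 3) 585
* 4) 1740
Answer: 2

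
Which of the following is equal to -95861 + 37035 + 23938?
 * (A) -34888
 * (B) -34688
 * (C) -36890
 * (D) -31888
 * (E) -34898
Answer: A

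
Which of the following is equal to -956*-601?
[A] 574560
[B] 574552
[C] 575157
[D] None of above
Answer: D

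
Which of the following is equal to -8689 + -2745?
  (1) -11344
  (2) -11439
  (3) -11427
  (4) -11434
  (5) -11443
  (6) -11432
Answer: 4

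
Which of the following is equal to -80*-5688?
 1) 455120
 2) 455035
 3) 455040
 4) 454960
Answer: 3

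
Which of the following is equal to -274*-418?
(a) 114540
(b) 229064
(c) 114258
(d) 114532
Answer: d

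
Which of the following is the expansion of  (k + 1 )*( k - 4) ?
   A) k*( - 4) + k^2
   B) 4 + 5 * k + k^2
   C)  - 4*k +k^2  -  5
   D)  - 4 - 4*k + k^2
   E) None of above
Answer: E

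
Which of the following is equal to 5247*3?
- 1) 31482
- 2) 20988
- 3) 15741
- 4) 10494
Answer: 3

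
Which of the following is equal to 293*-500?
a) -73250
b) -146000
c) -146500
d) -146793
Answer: c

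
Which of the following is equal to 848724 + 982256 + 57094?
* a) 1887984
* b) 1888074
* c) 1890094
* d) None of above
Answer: b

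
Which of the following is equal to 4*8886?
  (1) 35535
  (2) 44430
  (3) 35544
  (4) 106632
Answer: 3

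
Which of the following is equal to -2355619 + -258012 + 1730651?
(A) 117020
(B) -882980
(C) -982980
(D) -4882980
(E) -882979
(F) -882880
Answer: B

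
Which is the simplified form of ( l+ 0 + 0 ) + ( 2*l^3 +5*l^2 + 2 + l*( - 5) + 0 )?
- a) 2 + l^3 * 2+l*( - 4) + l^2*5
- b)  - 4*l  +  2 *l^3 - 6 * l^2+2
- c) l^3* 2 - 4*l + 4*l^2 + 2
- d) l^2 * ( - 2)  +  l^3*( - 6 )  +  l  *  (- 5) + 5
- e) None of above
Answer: a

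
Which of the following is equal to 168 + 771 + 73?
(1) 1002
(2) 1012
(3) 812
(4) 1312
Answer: 2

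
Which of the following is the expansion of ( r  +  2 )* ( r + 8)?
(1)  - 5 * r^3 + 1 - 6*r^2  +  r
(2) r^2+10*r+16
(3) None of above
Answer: 2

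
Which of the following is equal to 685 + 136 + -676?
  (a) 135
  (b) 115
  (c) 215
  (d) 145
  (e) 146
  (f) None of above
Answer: d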